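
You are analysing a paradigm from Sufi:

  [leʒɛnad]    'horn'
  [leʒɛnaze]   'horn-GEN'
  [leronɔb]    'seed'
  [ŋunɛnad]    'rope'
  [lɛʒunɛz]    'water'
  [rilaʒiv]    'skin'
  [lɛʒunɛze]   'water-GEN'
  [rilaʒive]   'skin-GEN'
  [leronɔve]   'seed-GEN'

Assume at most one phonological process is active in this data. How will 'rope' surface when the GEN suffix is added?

[ŋunɛnaze]

The stem for 'horn' ends in [z] in [leʒɛnaze] but [d] in [leʒɛnad].
Compare 'water', with invariant [z] in [lɛʒunɛze] and [lɛʒunɛz]: an analysis with underlying /z/ and a rule producing [d] in isolation would wrongly predict alternation here too.
Therefore /d/ is basic and [z] is derived by intervocalic spirantization (voiced stops become fricatives between vowels).
The one attested form of 'rope', [ŋunɛnad], shows underlying /ŋunɛnad/. Applying the same rule between vowels gives [ŋunɛnaze].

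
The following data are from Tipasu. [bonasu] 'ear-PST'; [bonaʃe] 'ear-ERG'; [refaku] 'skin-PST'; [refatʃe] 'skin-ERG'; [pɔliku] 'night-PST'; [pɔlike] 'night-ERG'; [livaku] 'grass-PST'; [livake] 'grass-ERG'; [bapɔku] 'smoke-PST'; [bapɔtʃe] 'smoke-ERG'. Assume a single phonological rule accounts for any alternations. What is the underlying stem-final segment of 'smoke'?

/tʃ/

In [bapɔku] and [bapɔtʃe] the final segment of 'smoke' alternates: [k] ~ [tʃ].
If /k/ were underlying and a rule turned it into [tʃ] before the ERG suffix, 'grass' would also alternate; but it has [k] in both [livaku] and [livake].
The underlying segment must be /tʃ/; palato-alveolar /tʃ/ and /ʃ/ become [k] and [s] when no front vowel follows, yielding [k] there.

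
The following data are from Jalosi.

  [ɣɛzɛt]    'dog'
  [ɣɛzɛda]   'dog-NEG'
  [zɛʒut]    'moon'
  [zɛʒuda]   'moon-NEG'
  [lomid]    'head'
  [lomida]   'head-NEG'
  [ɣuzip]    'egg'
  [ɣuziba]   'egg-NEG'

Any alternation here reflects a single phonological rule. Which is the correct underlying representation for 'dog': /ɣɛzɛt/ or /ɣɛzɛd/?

The root 'dog' surfaces as [ɣɛzɛt] and [ɣɛzɛda], with a stem-final [t] ~ [d] alternation.
The stem 'head' ([lomid], [lomida]) shows [d] unchanged in both environments, so [d] cannot be basic with [t] derived in isolation.
The alternation reflects intervocalic voicing: voiceless stops become voiced between vowels. /t/ is underlying.

/ɣɛzɛt/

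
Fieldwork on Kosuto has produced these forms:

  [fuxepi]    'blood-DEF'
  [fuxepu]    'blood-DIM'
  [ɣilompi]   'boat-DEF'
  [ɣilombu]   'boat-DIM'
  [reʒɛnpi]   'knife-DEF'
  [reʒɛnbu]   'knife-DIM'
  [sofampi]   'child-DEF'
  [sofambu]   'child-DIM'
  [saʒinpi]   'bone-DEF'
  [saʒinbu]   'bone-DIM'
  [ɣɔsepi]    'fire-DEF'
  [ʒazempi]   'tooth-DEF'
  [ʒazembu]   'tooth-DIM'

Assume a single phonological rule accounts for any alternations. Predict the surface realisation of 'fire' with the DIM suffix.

[ɣɔsepu]

The DIM suffix surfaces as [-bu] and [-pu], depending on the final segment of the stem.
By contrast the DEF suffix keeps its initial [p] throughout — that segment must be underlying.
So the underlying form is /-bu/, and voiced stops become voiceless after a vowel.
After 'fire', which ends in a vowel, the suffix surfaces as [-pu], giving [ɣɔsepu].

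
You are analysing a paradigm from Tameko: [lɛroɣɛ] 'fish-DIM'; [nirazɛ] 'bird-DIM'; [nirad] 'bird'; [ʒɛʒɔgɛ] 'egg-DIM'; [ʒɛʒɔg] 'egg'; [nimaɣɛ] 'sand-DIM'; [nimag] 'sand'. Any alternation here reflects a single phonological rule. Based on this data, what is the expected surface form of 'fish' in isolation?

[lɛrog]

In [nimaɣɛ] and [nimag] the final segment of 'sand' alternates: [ɣ] ~ [g].
Compare 'egg', with invariant [g] in [ʒɛʒɔgɛ] and [ʒɛʒɔg]: an analysis with underlying /g/ and a rule producing [ɣ] before the DIM suffix would wrongly predict alternation here too.
The alternation reflects word-final hardening: voiced fricatives become stops word-finally. /ɣ/ is underlying.
From [lɛroɣɛ] the stem 'fish' is /lɛroɣ/; word-finally this yields [lɛrog].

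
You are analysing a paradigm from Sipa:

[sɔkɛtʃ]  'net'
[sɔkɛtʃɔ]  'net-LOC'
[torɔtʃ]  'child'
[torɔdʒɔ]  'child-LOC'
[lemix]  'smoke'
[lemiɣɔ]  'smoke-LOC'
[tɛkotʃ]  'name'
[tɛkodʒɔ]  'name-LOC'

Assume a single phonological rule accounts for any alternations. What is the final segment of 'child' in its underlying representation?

/dʒ/

The stem for 'child' ends in [tʃ] in [torɔtʃ] but [dʒ] in [torɔdʒɔ].
Compare 'net', with invariant [tʃ] in [sɔkɛtʃ] and [sɔkɛtʃɔ]: an analysis with underlying /tʃ/ and a rule producing [dʒ] before the LOC suffix would wrongly predict alternation here too.
Therefore /dʒ/ is basic and [tʃ] is derived by word-final obstruent devoicing (voiced obstruents become voiceless word-finally).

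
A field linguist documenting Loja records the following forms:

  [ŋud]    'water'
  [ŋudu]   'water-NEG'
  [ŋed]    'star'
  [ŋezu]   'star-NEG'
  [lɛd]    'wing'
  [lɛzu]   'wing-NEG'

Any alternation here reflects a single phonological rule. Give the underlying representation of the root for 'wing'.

/lɛz/

In [lɛd] and [lɛzu] the final segment of 'wing' alternates: [d] ~ [z].
The stem 'water' ([ŋud], [ŋudu]) shows [d] unchanged in both environments, so [d] cannot be basic with [z] derived before the NEG suffix.
The underlying segment must be /z/; voiced fricatives become stops word-finally, yielding [d] there.
Hence 'wing' is /lɛz/ underlyingly.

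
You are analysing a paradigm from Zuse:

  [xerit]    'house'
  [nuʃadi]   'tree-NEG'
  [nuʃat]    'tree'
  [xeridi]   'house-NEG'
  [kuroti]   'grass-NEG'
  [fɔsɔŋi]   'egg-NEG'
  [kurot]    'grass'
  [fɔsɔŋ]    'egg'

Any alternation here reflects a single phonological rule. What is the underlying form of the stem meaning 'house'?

/xerid/

The root 'house' surfaces as [xerit] and [xeridi], with a stem-final [t] ~ [d] alternation.
Compare 'grass', with invariant [t] in [kurot] and [kuroti]: an analysis with underlying /t/ and a rule producing [d] before the NEG suffix would wrongly predict alternation here too.
Therefore /d/ is basic and [t] is derived by word-final obstruent devoicing (voiced obstruents become voiceless word-finally).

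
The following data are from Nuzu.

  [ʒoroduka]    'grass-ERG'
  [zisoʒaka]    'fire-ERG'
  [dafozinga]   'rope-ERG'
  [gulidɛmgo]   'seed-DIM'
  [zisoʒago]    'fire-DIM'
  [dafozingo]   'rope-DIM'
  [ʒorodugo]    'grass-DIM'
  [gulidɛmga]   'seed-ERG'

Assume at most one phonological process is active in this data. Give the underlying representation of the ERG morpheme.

The ERG morpheme has two allomorphs, [-ga] and [-ka].
By contrast the DIM suffix keeps its initial [g] throughout — that segment must be underlying.
So the underlying form is /-ka/, and voiceless stops become voiced after a nasal.

/-ka/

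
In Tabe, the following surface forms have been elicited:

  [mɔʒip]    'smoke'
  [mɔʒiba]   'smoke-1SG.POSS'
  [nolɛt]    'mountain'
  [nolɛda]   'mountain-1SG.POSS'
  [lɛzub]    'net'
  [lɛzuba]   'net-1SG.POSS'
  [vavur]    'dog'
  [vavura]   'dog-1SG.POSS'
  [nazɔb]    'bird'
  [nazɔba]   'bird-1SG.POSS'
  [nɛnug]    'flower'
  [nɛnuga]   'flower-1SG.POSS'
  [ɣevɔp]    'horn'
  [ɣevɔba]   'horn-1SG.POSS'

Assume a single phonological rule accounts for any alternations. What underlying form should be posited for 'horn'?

The stem for 'horn' ends in [p] in [ɣevɔp] but [b] in [ɣevɔba].
The stem 'net' ([lɛzub], [lɛzuba]) shows [b] unchanged in both environments, so [b] cannot be basic with [p] derived in isolation.
Therefore /p/ is basic and [b] is derived by intervocalic voicing (voiceless stops become voiced between vowels).
So 'horn' = /ɣevɔp/.

/ɣevɔp/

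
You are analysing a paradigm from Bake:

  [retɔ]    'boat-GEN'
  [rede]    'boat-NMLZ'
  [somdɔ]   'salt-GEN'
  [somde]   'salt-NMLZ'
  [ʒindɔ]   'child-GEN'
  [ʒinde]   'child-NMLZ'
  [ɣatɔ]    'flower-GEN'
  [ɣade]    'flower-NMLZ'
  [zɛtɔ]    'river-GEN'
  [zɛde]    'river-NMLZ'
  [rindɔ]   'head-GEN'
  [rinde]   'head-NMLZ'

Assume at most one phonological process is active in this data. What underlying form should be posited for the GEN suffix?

/-tɔ/

The GEN suffix surfaces as [-dɔ] and [-tɔ], depending on the final segment of the stem.
By contrast the NMLZ suffix keeps its initial [d] throughout — that segment must be underlying.
So the underlying form is /-tɔ/, and voiceless stops become voiced after a nasal.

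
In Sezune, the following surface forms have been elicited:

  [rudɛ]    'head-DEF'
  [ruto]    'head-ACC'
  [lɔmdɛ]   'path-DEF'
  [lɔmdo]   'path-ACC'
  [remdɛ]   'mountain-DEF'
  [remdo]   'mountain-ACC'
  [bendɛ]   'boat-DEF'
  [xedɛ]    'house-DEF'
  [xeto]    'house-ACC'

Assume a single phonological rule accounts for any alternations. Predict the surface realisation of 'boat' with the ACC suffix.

[bendo]

The ACC morpheme has two allomorphs, [-do] and [-to].
The DEF suffix, which begins with [d], is invariant after every stem; so [d] is not altered by any rule here.
The ACC suffix is therefore /-to/ underlyingly, with post-nasal voicing: voiceless stops become voiced after a nasal.
After 'boat', which ends in a nasal, the suffix surfaces as [-do], giving [bendo].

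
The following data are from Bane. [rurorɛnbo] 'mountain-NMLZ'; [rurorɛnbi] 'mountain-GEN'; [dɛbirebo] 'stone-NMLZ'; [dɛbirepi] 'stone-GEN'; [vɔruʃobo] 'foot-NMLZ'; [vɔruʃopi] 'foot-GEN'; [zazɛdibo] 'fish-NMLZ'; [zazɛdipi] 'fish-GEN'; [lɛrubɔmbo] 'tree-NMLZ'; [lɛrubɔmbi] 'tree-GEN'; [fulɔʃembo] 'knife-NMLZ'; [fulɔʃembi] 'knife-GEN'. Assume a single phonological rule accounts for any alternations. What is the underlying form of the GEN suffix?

The GEN suffix surfaces as [-bi] and [-pi], depending on the final segment of the stem.
By contrast the NMLZ suffix keeps its initial [b] throughout — that segment must be underlying.
So the underlying form is /-pi/, and voiceless stops become voiced after a nasal.

/-pi/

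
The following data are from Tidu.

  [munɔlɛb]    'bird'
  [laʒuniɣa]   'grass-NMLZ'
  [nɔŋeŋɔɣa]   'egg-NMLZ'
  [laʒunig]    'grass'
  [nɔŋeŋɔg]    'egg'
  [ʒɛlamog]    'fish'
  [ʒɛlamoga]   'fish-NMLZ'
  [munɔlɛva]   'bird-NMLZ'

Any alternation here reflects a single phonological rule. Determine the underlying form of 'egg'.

/nɔŋeŋɔɣ/

In [nɔŋeŋɔɣa] and [nɔŋeŋɔg] the final segment of 'egg' alternates: [ɣ] ~ [g].
Compare 'fish', with invariant [g] in [ʒɛlamoga] and [ʒɛlamog]: an analysis with underlying /g/ and a rule producing [ɣ] before the NMLZ suffix would wrongly predict alternation here too.
The underlying segment must be /ɣ/; voiced fricatives become stops word-finally, yielding [g] there.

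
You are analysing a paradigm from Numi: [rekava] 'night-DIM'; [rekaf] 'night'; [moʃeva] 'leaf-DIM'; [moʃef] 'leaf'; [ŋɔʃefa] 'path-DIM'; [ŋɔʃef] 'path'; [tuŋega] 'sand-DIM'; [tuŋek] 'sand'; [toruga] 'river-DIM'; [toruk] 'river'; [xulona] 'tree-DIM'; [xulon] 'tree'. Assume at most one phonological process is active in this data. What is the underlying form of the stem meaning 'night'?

/rekav/

The stem for 'night' ends in [v] in [rekava] but [f] in [rekaf].
If /f/ were underlying and a rule turned it into [v] before the DIM suffix, 'path' would also alternate; but it has [f] in both [ŋɔʃefa] and [ŋɔʃef].
So /v/ is underlying, and a rule of word-final obstruent devoicing — voiced obstruents become voiceless word-finally — gives [f].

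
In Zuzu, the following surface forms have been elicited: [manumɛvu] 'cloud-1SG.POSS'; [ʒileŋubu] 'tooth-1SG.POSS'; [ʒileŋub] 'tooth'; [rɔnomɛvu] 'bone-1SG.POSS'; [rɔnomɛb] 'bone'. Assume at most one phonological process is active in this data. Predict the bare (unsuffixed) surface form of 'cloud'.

The root 'bone' surfaces as [rɔnomɛvu] and [rɔnomɛb], with a stem-final [v] ~ [b] alternation.
If /b/ were underlying and a rule turned it into [v] before the 1SG.POSS suffix, 'tooth' would also alternate; but it has [b] in both [ʒileŋubu] and [ʒileŋub].
Therefore /v/ is basic and [b] is derived by word-final hardening (voiced fricatives become stops word-finally).
The one attested form of 'cloud', [manumɛvu], shows underlying /manumɛv/. Applying the same rule word-finally gives [manumɛb].

[manumɛb]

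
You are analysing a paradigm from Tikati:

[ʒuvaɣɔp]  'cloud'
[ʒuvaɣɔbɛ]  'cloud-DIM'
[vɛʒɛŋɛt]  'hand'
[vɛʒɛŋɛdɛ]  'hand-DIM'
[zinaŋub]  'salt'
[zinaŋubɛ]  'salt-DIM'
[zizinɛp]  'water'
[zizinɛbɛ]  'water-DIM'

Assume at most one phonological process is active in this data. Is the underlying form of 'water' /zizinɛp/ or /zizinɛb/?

In [zizinɛp] and [zizinɛbɛ] the final segment of 'water' alternates: [p] ~ [b].
Compare 'salt', with invariant [b] in [zinaŋub] and [zinaŋubɛ]: an analysis with underlying /b/ and a rule producing [p] in isolation would wrongly predict alternation here too.
So /p/ is underlying, and a rule of intervocalic voicing — voiceless stops become voiced between vowels — gives [b].

/zizinɛp/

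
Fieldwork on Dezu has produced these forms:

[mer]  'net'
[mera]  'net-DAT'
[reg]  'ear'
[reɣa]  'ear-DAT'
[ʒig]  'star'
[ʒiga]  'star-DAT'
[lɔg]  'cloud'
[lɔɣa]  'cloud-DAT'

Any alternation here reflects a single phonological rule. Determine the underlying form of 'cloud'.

'cloud' shows [g] ~ [ɣ] at the end of the stem ([lɔg] vs [lɔɣa]).
But 'star' keeps [g] in both environments ([ʒig], [ʒiga]), so there is no rule changing /g/ to [ɣ] before the DAT suffix.
The alternation reflects word-final hardening: voiced fricatives become stops word-finally. /ɣ/ is underlying.
The underlying form of 'cloud' is therefore /lɔɣ/.

/lɔɣ/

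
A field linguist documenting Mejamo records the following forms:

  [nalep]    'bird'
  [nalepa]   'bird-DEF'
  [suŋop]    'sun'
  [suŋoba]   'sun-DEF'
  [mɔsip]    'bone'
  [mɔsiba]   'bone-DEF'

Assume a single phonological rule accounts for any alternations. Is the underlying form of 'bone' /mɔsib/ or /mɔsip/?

The root 'bone' surfaces as [mɔsip] and [mɔsiba], with a stem-final [p] ~ [b] alternation.
If /p/ were underlying and a rule turned it into [b] before the DEF suffix, 'bird' would also alternate; but it has [p] in both [nalep] and [nalepa].
The underlying segment must be /b/; voiced obstruents become voiceless word-finally, yielding [p] there.

/mɔsib/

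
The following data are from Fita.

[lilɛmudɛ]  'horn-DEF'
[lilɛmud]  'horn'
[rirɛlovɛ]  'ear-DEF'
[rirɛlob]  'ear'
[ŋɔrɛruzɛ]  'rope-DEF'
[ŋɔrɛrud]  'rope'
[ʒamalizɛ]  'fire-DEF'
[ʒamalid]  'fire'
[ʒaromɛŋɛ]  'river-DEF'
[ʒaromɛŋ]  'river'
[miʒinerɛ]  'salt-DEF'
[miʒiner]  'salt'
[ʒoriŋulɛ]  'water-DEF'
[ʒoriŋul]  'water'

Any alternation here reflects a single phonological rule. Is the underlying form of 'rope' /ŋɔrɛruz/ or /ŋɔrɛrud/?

In [ŋɔrɛruzɛ] and [ŋɔrɛrud] the final segment of 'rope' alternates: [z] ~ [d].
If /d/ were underlying and a rule turned it into [z] before the DEF suffix, 'horn' would also alternate; but it has [d] in both [lilɛmudɛ] and [lilɛmud].
The alternation reflects word-final hardening: voiced fricatives become stops word-finally. /z/ is underlying.

/ŋɔrɛruz/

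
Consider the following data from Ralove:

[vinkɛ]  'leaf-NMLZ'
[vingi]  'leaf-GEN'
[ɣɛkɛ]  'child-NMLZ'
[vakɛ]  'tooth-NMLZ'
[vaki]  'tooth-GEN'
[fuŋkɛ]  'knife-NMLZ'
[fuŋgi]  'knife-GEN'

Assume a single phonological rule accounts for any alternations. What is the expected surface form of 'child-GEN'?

[ɣɛki]

The GEN suffix surfaces as [-gi] and [-ki], depending on the final segment of the stem.
By contrast the NMLZ suffix keeps its initial [k] throughout — that segment must be underlying.
The GEN suffix is therefore /-gi/ underlyingly, with post-vocalic devoicing: voiced stops become voiceless after a vowel.
After 'child', which ends in a vowel, the suffix surfaces as [-ki], giving [ɣɛki].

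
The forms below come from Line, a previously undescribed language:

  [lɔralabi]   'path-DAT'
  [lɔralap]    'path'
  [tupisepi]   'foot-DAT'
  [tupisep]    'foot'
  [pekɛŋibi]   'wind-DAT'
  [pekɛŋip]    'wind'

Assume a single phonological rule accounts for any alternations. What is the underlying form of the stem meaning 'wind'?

/pekɛŋib/

The stem for 'wind' ends in [b] in [pekɛŋibi] but [p] in [pekɛŋip].
Compare 'foot', with invariant [p] in [tupisepi] and [tupisep]: an analysis with underlying /p/ and a rule producing [b] before the DAT suffix would wrongly predict alternation here too.
The underlying segment must be /b/; voiced obstruents become voiceless word-finally, yielding [p] there.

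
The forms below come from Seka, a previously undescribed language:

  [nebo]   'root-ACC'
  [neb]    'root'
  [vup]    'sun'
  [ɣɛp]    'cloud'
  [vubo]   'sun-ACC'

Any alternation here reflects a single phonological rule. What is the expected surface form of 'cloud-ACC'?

'sun' shows [b] ~ [p] at the end of the stem ([vubo] vs [vup]).
If /b/ were underlying and a rule turned it into [p] in isolation, 'root' would also alternate; but it has [b] in both [nebo] and [neb].
Therefore /p/ is basic and [b] is derived by intervocalic voicing (voiceless stops become voiced between vowels).
The one attested form of 'cloud', [ɣɛp], shows underlying /ɣɛp/. Applying the same rule between vowels gives [ɣɛbo].

[ɣɛbo]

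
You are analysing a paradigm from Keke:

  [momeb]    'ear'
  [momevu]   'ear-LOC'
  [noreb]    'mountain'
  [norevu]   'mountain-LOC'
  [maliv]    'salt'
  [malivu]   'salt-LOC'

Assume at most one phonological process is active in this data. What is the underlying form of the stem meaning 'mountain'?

/noreb/

'mountain' shows [b] ~ [v] at the end of the stem ([noreb] vs [norevu]).
But 'salt' keeps [v] in both environments ([maliv], [malivu]), so there is no rule changing /v/ to [b] in isolation.
Therefore /b/ is basic and [v] is derived by intervocalic spirantization (voiced stops become fricatives between vowels).
The underlying form of 'mountain' is therefore /noreb/.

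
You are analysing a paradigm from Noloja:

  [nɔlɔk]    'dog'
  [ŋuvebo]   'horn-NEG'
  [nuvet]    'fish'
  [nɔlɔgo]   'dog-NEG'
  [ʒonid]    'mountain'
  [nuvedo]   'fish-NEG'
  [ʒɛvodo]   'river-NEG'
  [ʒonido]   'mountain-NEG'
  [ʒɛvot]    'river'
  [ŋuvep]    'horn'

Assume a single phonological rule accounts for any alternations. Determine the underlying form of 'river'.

In [ʒɛvot] and [ʒɛvodo] the final segment of 'river' alternates: [t] ~ [d].
But 'mountain' keeps [d] in both environments ([ʒonid], [ʒonido]), so there is no rule changing /d/ to [t] in isolation.
So /t/ is underlying, and a rule of intervocalic voicing — voiceless stops become voiced between vowels — gives [d].
So 'river' = /ʒɛvot/.

/ʒɛvot/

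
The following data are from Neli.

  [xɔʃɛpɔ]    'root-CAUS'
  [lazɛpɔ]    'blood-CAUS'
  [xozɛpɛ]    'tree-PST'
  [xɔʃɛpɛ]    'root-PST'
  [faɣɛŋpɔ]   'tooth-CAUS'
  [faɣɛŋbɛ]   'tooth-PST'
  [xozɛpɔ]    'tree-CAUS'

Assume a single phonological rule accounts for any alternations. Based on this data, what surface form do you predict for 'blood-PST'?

The PST morpheme has two allomorphs, [-bɛ] and [-pɛ].
By contrast the CAUS suffix keeps its initial [p] throughout — that segment must be underlying.
So the underlying form is /-bɛ/, and voiced stops become voiceless after a vowel.
After 'blood', which ends in a vowel, the suffix surfaces as [-pɛ], giving [lazɛpɛ].

[lazɛpɛ]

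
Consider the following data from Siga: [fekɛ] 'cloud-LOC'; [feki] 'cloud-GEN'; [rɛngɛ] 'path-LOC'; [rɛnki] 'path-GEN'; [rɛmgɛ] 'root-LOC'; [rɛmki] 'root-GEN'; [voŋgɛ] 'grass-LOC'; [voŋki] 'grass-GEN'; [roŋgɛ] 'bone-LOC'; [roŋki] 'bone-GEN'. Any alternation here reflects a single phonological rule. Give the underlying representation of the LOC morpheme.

/-gɛ/

The LOC suffix surfaces as [-gɛ] and [-kɛ], depending on the final segment of the stem.
The GEN suffix, which begins with [k], is invariant after every stem; so [k] is not altered by any rule here.
So the underlying form is /-gɛ/, and voiced stops become voiceless after a vowel.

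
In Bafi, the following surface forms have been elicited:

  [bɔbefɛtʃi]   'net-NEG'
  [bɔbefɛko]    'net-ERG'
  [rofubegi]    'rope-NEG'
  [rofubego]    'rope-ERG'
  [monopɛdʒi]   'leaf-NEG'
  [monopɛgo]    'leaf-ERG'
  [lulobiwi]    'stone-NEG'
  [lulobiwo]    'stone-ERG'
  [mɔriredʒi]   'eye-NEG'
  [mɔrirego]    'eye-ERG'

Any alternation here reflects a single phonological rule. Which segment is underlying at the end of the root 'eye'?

/dʒ/

The stem for 'eye' ends in [dʒ] in [mɔriredʒi] but [g] in [mɔrirego].
But 'rope' keeps [g] in both environments ([rofubegi], [rofubego]), so there is no rule changing /g/ to [dʒ] before the NEG suffix.
The alternation reflects depalatalization: palato-alveolar /tʃ/ and /dʒ/ become [k] and [g] when no front vowel follows. /dʒ/ is underlying.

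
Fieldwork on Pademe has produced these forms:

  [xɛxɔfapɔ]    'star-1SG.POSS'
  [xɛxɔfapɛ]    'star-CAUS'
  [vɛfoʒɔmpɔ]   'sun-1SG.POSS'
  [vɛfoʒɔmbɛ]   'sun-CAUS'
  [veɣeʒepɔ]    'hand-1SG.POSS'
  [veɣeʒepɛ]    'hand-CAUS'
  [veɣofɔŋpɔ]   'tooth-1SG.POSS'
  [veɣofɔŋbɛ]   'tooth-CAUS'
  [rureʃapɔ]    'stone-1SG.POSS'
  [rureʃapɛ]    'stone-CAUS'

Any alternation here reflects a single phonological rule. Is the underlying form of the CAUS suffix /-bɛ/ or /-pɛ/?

The CAUS suffix surfaces as [-bɛ] and [-pɛ], depending on the final segment of the stem.
By contrast the 1SG.POSS suffix keeps its initial [p] throughout — that segment must be underlying.
The CAUS suffix is therefore /-bɛ/ underlyingly, with post-vocalic devoicing: voiced stops become voiceless after a vowel.

/-bɛ/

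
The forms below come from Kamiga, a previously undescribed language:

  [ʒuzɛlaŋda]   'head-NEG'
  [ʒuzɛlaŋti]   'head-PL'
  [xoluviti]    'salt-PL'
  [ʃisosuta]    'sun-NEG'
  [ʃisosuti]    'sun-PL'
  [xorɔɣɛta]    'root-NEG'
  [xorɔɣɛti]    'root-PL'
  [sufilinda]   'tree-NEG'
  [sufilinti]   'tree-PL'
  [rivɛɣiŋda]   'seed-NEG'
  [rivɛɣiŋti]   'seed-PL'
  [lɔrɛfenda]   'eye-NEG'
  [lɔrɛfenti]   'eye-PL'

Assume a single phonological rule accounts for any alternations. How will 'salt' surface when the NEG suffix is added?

[xoluvita]

The NEG suffix surfaces as [-da] and [-ta], depending on the final segment of the stem.
By contrast the PL suffix keeps its initial [t] throughout — that segment must be underlying.
The NEG suffix is therefore /-da/ underlyingly, with post-vocalic devoicing: voiced stops become voiceless after a vowel.
After 'salt', which ends in a vowel, the suffix surfaces as [-ta], giving [xoluvita].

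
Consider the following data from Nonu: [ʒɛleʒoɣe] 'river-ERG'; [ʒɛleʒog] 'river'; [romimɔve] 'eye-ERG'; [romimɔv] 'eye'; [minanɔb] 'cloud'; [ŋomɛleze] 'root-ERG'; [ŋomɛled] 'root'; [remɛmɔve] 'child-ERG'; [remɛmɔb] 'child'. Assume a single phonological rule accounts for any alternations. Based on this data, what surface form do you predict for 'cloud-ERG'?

[minanɔve]

The root 'child' surfaces as [remɛmɔve] and [remɛmɔb], with a stem-final [v] ~ [b] alternation.
Compare 'eye', with invariant [v] in [romimɔve] and [romimɔv]: an analysis with underlying /v/ and a rule producing [b] in isolation would wrongly predict alternation here too.
The underlying segment must be /b/; voiced stops become fricatives between vowels, yielding [v] there.
The one attested form of 'cloud', [minanɔb], shows underlying /minanɔb/. Applying the same rule between vowels gives [minanɔve].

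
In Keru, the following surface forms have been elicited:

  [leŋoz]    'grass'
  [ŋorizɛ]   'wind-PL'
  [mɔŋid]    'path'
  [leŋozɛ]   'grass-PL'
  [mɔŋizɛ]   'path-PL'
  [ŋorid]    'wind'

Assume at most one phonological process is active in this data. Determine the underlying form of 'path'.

/mɔŋid/

The stem for 'path' ends in [d] in [mɔŋid] but [z] in [mɔŋizɛ].
Compare 'grass', with invariant [z] in [leŋoz] and [leŋozɛ]: an analysis with underlying /z/ and a rule producing [d] in isolation would wrongly predict alternation here too.
The underlying segment must be /d/; voiced stops become fricatives between vowels, yielding [z] there.
So 'path' = /mɔŋid/.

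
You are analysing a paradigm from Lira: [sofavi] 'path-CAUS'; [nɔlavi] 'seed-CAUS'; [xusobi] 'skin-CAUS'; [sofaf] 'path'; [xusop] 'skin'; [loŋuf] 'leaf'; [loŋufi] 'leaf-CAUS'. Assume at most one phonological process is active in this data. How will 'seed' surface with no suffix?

[nɔlaf]

In [sofavi] and [sofaf] the final segment of 'path' alternates: [v] ~ [f].
The stem 'leaf' ([loŋufi], [loŋuf]) shows [f] unchanged in both environments, so [f] cannot be basic with [v] derived before the CAUS suffix.
Therefore /v/ is basic and [f] is derived by word-final obstruent devoicing (voiced obstruents become voiceless word-finally).
From [nɔlavi] the stem 'seed' is /nɔlav/; word-finally this yields [nɔlaf].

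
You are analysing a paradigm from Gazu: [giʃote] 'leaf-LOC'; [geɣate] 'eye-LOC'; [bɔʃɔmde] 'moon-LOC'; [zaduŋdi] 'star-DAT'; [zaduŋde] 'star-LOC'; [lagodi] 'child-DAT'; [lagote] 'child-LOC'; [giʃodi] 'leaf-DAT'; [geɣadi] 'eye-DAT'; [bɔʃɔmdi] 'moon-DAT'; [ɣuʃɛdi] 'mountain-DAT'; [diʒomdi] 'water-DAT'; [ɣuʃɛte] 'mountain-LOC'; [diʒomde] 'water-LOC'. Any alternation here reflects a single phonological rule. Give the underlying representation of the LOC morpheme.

The LOC suffix surfaces as [-de] and [-te], depending on the final segment of the stem.
By contrast the DAT suffix keeps its initial [d] throughout — that segment must be underlying.
The LOC suffix is therefore /-te/ underlyingly, with post-nasal voicing: voiceless stops become voiced after a nasal.

/-te/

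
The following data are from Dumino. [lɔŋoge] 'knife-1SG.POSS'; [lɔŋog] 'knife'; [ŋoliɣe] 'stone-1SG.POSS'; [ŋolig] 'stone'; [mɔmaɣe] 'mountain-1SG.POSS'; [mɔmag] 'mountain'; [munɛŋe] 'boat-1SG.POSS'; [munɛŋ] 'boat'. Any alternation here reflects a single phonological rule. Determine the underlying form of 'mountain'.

The root 'mountain' surfaces as [mɔmaɣe] and [mɔmag], with a stem-final [ɣ] ~ [g] alternation.
If /g/ were underlying and a rule turned it into [ɣ] before the 1SG.POSS suffix, 'knife' would also alternate; but it has [g] in both [lɔŋoge] and [lɔŋog].
The underlying segment must be /ɣ/; voiced fricatives become stops word-finally, yielding [g] there.
So 'mountain' = /mɔmaɣ/.

/mɔmaɣ/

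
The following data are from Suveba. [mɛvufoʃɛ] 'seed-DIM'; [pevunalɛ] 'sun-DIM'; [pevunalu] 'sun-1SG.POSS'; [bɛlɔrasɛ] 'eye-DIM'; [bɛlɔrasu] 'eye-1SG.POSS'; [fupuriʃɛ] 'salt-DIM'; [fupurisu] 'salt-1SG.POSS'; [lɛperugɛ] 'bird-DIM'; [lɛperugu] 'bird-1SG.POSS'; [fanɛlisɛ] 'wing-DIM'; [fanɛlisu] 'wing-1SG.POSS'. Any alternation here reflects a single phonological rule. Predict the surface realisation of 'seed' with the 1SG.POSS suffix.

'salt' shows [ʃ] ~ [s] at the end of the stem ([fupuriʃɛ] vs [fupurisu]).
If /s/ were underlying and a rule turned it into [ʃ] before the DIM suffix, 'eye' would also alternate; but it has [s] in both [bɛlɔrasɛ] and [bɛlɔrasu].
So /ʃ/ is underlying, and a rule of depalatalization — palato-alveolar /ʃ/ becomes [s] when no front vowel follows — gives [s].
The one attested form of 'seed', [mɛvufoʃɛ], shows underlying /mɛvufoʃ/. Applying the same rule when no front vowel follows gives [mɛvufosu].

[mɛvufosu]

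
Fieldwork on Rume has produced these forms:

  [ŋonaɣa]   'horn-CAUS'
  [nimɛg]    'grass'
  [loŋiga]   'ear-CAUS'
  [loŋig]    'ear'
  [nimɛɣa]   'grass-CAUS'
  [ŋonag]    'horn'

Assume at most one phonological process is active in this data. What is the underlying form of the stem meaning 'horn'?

/ŋonaɣ/

The stem for 'horn' ends in [ɣ] in [ŋonaɣa] but [g] in [ŋonag].
The stem 'ear' ([loŋiga], [loŋig]) shows [g] unchanged in both environments, so [g] cannot be basic with [ɣ] derived before the CAUS suffix.
So /ɣ/ is underlying, and a rule of word-final hardening — voiced fricatives become stops word-finally — gives [g].
The underlying form of 'horn' is therefore /ŋonaɣ/.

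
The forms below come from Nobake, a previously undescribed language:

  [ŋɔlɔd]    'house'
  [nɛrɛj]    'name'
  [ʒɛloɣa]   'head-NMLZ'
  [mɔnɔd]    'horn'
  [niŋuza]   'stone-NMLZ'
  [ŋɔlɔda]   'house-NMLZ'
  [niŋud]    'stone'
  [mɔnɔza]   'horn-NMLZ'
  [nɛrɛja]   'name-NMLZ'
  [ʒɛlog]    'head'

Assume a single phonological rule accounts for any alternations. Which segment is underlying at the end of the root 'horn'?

'horn' shows [z] ~ [d] at the end of the stem ([mɔnɔza] vs [mɔnɔd]).
Compare 'house', with invariant [d] in [ŋɔlɔda] and [ŋɔlɔd]: an analysis with underlying /d/ and a rule producing [z] before the NMLZ suffix would wrongly predict alternation here too.
Therefore /z/ is basic and [d] is derived by word-final hardening (voiced fricatives become stops word-finally).

/z/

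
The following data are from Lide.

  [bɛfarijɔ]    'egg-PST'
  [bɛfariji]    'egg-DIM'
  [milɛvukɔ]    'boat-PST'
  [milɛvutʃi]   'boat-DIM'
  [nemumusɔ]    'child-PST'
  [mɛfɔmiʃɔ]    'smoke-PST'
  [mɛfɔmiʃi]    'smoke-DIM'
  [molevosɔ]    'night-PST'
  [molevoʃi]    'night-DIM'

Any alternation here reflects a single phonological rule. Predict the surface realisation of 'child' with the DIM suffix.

[nemumuʃi]

'night' shows [s] ~ [ʃ] at the end of the stem ([molevosɔ] vs [molevoʃi]).
The stem 'smoke' ([mɛfɔmiʃɔ], [mɛfɔmiʃi]) shows [ʃ] unchanged in both environments, so [ʃ] cannot be basic with [s] derived before the PST suffix.
The underlying segment must be /s/; /k/ and /s/ become palato-alveolar [tʃ] and [ʃ] before a front vowel, yielding [ʃ] there.
From [nemumusɔ] the stem 'child' is /nemumus/; before a front vowel this yields [nemumuʃi].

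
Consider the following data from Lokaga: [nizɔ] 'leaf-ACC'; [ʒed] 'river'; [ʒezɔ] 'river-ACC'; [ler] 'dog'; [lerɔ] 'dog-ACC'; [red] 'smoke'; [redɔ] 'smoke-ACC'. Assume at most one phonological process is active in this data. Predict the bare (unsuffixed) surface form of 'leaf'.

'river' shows [d] ~ [z] at the end of the stem ([ʒed] vs [ʒezɔ]).
Compare 'smoke', with invariant [d] in [red] and [redɔ]: an analysis with underlying /d/ and a rule producing [z] before the ACC suffix would wrongly predict alternation here too.
The alternation reflects word-final hardening: voiced fricatives become stops word-finally. /z/ is underlying.
The one attested form of 'leaf', [nizɔ], shows underlying /niz/. Applying the same rule word-finally gives [nid].

[nid]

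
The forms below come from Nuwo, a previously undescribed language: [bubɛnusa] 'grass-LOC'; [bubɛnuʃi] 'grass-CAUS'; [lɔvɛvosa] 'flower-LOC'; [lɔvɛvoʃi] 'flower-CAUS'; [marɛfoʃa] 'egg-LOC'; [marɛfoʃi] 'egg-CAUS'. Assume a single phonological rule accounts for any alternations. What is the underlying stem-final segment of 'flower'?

The root 'flower' surfaces as [lɔvɛvosa] and [lɔvɛvoʃi], with a stem-final [s] ~ [ʃ] alternation.
The stem 'egg' ([marɛfoʃa], [marɛfoʃi]) shows [ʃ] unchanged in both environments, so [ʃ] cannot be basic with [s] derived before the LOC suffix.
The underlying segment must be /s/; /s/ becomes palato-alveolar [ʃ] before a front vowel, yielding [ʃ] there.

/s/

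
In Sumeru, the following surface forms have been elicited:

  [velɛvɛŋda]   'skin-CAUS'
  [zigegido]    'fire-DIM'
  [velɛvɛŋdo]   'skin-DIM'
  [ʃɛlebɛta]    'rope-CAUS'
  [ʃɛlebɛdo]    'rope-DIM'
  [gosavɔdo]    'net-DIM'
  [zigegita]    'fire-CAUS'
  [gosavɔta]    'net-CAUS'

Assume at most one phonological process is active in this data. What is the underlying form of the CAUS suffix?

The CAUS morpheme has two allomorphs, [-da] and [-ta].
By contrast the DIM suffix keeps its initial [d] throughout — that segment must be underlying.
The CAUS suffix is therefore /-ta/ underlyingly, with post-nasal voicing: voiceless stops become voiced after a nasal.

/-ta/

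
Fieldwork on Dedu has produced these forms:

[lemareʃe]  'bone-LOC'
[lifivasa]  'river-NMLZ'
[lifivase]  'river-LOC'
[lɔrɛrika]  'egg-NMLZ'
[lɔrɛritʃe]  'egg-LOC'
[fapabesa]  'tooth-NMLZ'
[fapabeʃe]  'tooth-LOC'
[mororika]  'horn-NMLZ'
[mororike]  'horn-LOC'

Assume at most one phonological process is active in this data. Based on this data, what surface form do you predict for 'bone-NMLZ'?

[lemaresa]

The stem for 'tooth' ends in [s] in [fapabesa] but [ʃ] in [fapabeʃe].
The stem 'river' ([lifivasa], [lifivase]) shows [s] unchanged in both environments, so [s] cannot be basic with [ʃ] derived before the LOC suffix.
The alternation reflects depalatalization: palato-alveolar /tʃ/ and /ʃ/ become [k] and [s] when no front vowel follows. /ʃ/ is underlying.
The one attested form of 'bone', [lemareʃe], shows underlying /lemareʃ/. Applying the same rule when no front vowel follows gives [lemaresa].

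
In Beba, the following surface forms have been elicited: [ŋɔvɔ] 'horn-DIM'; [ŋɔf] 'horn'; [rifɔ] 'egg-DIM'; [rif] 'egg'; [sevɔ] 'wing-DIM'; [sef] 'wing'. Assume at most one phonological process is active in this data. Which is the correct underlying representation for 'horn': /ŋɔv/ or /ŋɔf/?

/ŋɔv/

The stem for 'horn' ends in [v] in [ŋɔvɔ] but [f] in [ŋɔf].
But 'egg' keeps [f] in both environments ([rifɔ], [rif]), so there is no rule changing /f/ to [v] before the DIM suffix.
The underlying segment must be /v/; voiced obstruents become voiceless word-finally, yielding [f] there.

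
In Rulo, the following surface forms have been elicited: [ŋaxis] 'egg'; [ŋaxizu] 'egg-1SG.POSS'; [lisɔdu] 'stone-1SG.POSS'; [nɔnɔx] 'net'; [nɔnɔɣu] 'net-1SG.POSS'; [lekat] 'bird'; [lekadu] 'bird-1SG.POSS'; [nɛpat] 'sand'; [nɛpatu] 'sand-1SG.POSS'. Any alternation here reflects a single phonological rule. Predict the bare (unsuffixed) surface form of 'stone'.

In [lekat] and [lekadu] the final segment of 'bird' alternates: [t] ~ [d].
But 'sand' keeps [t] in both environments ([nɛpat], [nɛpatu]), so there is no rule changing /t/ to [d] before the 1SG.POSS suffix.
So /d/ is underlying, and a rule of word-final obstruent devoicing — voiced obstruents become voiceless word-finally — gives [t].
The one attested form of 'stone', [lisɔdu], shows underlying /lisɔd/. Applying the same rule word-finally gives [lisɔt].

[lisɔt]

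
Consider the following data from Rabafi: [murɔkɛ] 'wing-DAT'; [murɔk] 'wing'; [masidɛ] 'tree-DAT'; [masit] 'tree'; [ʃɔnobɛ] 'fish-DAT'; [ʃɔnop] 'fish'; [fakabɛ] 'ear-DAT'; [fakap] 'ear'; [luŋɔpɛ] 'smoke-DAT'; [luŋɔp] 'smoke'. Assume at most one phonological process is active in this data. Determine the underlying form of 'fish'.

/ʃɔnob/

'fish' shows [b] ~ [p] at the end of the stem ([ʃɔnobɛ] vs [ʃɔnop]).
But 'smoke' keeps [p] in both environments ([luŋɔpɛ], [luŋɔp]), so there is no rule changing /p/ to [b] before the DAT suffix.
So /b/ is underlying, and a rule of word-final obstruent devoicing — voiced obstruents become voiceless word-finally — gives [p].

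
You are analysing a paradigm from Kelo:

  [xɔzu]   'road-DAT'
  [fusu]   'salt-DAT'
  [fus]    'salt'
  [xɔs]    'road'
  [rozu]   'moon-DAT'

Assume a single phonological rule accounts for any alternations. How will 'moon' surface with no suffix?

The root 'road' surfaces as [xɔs] and [xɔzu], with a stem-final [s] ~ [z] alternation.
If /s/ were underlying and a rule turned it into [z] before the DAT suffix, 'salt' would also alternate; but it has [s] in both [fus] and [fusu].
The underlying segment must be /z/; voiced obstruents become voiceless word-finally, yielding [s] there.
From [rozu] the stem 'moon' is /roz/; word-finally this yields [ros].

[ros]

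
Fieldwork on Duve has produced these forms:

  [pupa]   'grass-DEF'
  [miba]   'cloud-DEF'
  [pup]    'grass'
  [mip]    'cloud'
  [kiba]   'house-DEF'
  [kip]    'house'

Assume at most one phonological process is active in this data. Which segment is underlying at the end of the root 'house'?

'house' shows [p] ~ [b] at the end of the stem ([kip] vs [kiba]).
But 'grass' keeps [p] in both environments ([pup], [pupa]), so there is no rule changing /p/ to [b] before the DEF suffix.
The alternation reflects word-final obstruent devoicing: voiced obstruents become voiceless word-finally. /b/ is underlying.

/b/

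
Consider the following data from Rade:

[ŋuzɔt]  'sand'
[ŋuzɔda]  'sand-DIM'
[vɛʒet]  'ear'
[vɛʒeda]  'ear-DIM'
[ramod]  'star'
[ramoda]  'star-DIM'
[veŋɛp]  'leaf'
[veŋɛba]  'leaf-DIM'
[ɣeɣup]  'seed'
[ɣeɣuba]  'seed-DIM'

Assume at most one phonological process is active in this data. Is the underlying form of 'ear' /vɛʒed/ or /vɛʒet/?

The stem for 'ear' ends in [t] in [vɛʒet] but [d] in [vɛʒeda].
Compare 'star', with invariant [d] in [ramod] and [ramoda]: an analysis with underlying /d/ and a rule producing [t] in isolation would wrongly predict alternation here too.
The underlying segment must be /t/; voiceless stops become voiced between vowels, yielding [d] there.

/vɛʒet/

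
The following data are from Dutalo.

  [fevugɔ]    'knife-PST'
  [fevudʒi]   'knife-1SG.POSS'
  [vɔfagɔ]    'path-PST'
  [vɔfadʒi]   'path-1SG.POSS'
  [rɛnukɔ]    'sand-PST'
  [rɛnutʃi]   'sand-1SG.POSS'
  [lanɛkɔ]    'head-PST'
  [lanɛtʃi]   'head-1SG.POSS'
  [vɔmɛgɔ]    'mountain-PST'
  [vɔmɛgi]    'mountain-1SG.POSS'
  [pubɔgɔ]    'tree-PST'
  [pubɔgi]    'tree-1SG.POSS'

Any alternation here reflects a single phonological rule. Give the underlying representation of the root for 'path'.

'path' shows [g] ~ [dʒ] at the end of the stem ([vɔfagɔ] vs [vɔfadʒi]).
If /g/ were underlying and a rule turned it into [dʒ] before the 1SG.POSS suffix, 'mountain' would also alternate; but it has [g] in both [vɔmɛgɔ] and [vɔmɛgi].
Therefore /dʒ/ is basic and [g] is derived by depalatalization (palato-alveolar /tʃ/ and /dʒ/ become [k] and [g] when no front vowel follows).

/vɔfadʒ/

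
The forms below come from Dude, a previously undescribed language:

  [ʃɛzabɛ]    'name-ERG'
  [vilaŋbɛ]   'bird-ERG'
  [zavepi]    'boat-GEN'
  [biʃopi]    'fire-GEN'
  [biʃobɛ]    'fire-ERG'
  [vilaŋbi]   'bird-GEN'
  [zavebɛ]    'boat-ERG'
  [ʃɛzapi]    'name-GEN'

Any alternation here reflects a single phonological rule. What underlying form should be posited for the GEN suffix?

/-pi/

The GEN morpheme has two allomorphs, [-bi] and [-pi].
The ERG suffix, which begins with [b], is invariant after every stem; so [b] is not altered by any rule here.
The GEN suffix is therefore /-pi/ underlyingly, with post-nasal voicing: voiceless stops become voiced after a nasal.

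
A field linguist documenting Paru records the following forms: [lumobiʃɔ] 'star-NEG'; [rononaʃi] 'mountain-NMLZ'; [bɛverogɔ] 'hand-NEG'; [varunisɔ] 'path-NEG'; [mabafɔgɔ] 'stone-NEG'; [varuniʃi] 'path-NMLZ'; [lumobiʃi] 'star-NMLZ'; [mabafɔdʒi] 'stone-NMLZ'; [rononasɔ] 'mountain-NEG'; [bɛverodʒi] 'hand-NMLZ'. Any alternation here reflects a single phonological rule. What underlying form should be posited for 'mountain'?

In [rononasɔ] and [rononaʃi] the final segment of 'mountain' alternates: [s] ~ [ʃ].
The stem 'star' ([lumobiʃɔ], [lumobiʃi]) shows [ʃ] unchanged in both environments, so [ʃ] cannot be basic with [s] derived before the NEG suffix.
So /s/ is underlying, and a rule of palatalization before a front vowel — /g/ and /s/ become palato-alveolar [dʒ] and [ʃ] before a front vowel — gives [ʃ].
The underlying form of 'mountain' is therefore /rononas/.

/rononas/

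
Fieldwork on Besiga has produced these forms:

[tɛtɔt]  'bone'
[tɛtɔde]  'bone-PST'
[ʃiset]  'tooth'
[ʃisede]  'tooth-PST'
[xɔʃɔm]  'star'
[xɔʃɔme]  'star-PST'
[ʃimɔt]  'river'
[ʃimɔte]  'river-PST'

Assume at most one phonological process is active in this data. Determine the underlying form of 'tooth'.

In [ʃiset] and [ʃisede] the final segment of 'tooth' alternates: [t] ~ [d].
Compare 'river', with invariant [t] in [ʃimɔt] and [ʃimɔte]: an analysis with underlying /t/ and a rule producing [d] before the PST suffix would wrongly predict alternation here too.
Therefore /d/ is basic and [t] is derived by word-final obstruent devoicing (voiced obstruents become voiceless word-finally).
So 'tooth' = /ʃised/.

/ʃised/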